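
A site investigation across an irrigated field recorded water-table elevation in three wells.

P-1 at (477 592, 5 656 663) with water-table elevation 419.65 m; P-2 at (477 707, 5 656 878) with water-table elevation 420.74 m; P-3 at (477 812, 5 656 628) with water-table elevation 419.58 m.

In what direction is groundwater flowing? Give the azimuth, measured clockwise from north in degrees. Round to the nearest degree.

185°

Differences from P-1: to P-2 (Δx, Δy, Δh) = (115, 215, +1.09); to P-3 = (220, -35, -0.07).
Determinant of the coordinate differences = 115·(-35) − 220·215 = -51325.
∂h/∂x = [(+1.09)·(-35) − (-0.07)·215] / -51325 = +0.0004501
∂h/∂y = [115·(-0.07) − 220·(+1.09)] / -51325 = +0.004829
Flow direction (−∇h) has components (-0.0004501 E, -0.004829 N).
Azimuth = atan2(E, N) = atan2(-0.0004501, -0.004829) = 185.3° ≈ 185°.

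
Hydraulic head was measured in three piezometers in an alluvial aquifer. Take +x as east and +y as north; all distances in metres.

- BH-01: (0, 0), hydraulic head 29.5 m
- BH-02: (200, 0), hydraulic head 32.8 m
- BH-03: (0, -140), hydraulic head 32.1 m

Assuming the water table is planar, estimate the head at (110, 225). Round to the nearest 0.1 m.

27.1 m

∂h/∂x = (32.8 − 29.5) / (200 − 0) = +0.01650
∂h/∂y = (32.1 − 29.5) / (-140 − 0) = -0.01857
h(110, 225) = 29.5 + (+0.01650)·(110) + (-0.01857)·(225) = 29.5 +1.815 -4.179 = 27.136 m.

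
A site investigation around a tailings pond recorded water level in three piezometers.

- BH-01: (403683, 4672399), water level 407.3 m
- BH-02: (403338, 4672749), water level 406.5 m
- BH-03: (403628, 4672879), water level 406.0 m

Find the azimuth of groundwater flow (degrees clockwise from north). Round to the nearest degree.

010°

Taking BH-01 as reference: BH-02−BH-01 = (-345, 350, -0.8); BH-03−BH-01 = (-55, 480, -1.3).
Determinant of the coordinate differences = (-345)·480 − (-55)·350 = -146350.
∂h/∂x = [(-0.8)·480 − (-1.3)·350] / -146350 = -0.0004851
∂h/∂y = [(-345)·(-1.3) − (-55)·(-0.8)] / -146350 = -0.002764
Flow direction (−∇h) has components (+0.0004851 E, +0.002764 N).
Azimuth = atan2(E, N) = atan2(+0.0004851, +0.002764) = 10.0° ≈ 010°.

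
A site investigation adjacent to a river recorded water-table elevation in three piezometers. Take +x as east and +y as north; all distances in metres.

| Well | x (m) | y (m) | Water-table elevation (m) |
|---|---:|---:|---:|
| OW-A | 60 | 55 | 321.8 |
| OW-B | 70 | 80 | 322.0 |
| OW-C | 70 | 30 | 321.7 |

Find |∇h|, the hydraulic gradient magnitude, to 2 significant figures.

0.0078

Taking OW-A as reference: OW-B−OW-A = (10, 25, +0.2); OW-C−OW-A = (10, -25, -0.1).
Solve a·Δx + b·Δy = Δh: det = 10·(-25) − 10·25 = -500.
∂h/∂x = [(+0.2)·(-25) − (-0.1)·25] / -500 = +0.005000
∂h/∂y = [10·(-0.1) − 10·(+0.2)] / -500 = +0.006000
|∇h| = √(0.005000² + 0.006000²) = 0.00781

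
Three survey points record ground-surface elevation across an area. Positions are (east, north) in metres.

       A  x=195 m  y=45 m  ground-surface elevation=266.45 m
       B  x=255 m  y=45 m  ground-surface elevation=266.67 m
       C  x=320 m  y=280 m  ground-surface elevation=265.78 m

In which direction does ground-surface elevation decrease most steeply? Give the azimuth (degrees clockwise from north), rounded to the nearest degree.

Differences from A: to B (Δx, Δy, Δh) = (60, 0, +0.22); to C = (125, 235, -0.67).
Solve a·Δx + b·Δy = Δz: det = 60·235 − 125·0 = 14100.
∂z/∂x = [(+0.22)·235 − (-0.67)·0] / 14100 = +0.003667
∂z/∂y = [60·(-0.67) − 125·(+0.22)] / 14100 = -0.004801
Steepest decrease is along −∇f: components (-0.003667 E, +0.004801 N).
Azimuth = atan2(-0.003667, +0.004801) = 322.6° ≈ 323°.

323°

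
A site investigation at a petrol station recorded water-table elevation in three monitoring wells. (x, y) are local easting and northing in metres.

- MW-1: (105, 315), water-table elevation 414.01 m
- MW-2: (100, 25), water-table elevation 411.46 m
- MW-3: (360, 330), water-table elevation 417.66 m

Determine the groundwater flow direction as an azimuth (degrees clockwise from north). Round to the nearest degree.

Taking MW-1 as reference: MW-2−MW-1 = (-5, -290, -2.55); MW-3−MW-1 = (255, 15, +3.65).
Solve a·Δx + b·Δy = Δh: det = (-5)·15 − 255·(-290) = 73875.
∂h/∂x = [(-2.55)·15 − (+3.65)·(-290)] / 73875 = +0.01381
∂h/∂y = [(-5)·(+3.65) − 255·(-2.55)] / 73875 = +0.008555
Flow direction (−∇h) has components (-0.01381 E, -0.008555 N).
Azimuth = atan2(E, N) = atan2(-0.01381, -0.008555) = 238.2° ≈ 238°.

238°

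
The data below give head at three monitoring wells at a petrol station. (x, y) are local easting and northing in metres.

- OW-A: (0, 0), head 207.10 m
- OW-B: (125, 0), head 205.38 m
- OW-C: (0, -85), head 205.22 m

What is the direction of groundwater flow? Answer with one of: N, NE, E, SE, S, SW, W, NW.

∂h/∂x = (205.38 − 207.10) / (125 − 0) = -0.01376
∂h/∂y = (205.22 − 207.10) / (-85 − 0) = +0.02212
Flow = −∇h = (+0.01376 east, -0.02212 north), which points southeast.

SE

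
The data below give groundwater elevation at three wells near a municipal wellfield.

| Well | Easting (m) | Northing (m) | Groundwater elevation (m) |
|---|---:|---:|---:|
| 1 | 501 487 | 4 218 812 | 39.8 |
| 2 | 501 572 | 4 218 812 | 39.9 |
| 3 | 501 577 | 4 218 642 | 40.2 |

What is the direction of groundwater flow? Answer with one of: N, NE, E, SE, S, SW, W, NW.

NW

Three-point gradient (reference 1): Δ to 2 = (85, 0, +0.1), Δ to 3 = (90, -170, +0.4).
∂h/∂x = +0.001176, ∂h/∂y = -0.001730 (det = -14450).
Flow = −∇h = (-0.001176 east, +0.001730 north), which points northwest.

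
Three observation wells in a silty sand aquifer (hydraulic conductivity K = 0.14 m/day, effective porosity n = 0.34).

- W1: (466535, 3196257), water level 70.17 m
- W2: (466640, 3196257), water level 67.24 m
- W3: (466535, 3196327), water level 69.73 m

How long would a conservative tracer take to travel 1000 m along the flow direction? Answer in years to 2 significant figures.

∂h/∂x = (67.24 − 70.17) / (466640 − 466535) = -0.02790
∂h/∂y = (69.73 − 70.17) / (3196327 − 3196257) = -0.006286
|∇h| = √(-0.02790² + -0.006286²) = 0.0286
Seepage velocity v = K·i/n = 0.14 × 0.0286 / 0.34 = 0.01178 m/day.
t = 1000 / 0.01178 = 8.489e+04 days = 232 years.

230 years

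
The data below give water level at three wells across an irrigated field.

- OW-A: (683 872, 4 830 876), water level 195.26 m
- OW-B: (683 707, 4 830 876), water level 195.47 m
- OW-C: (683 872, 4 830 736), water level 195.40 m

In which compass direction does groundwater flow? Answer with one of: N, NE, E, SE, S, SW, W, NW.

NE

∂h/∂x = (195.47 − 195.26) / (683707 − 683872) = -0.001273
∂h/∂y = (195.40 − 195.26) / (4830736 − 4830876) = -0.001000
Flow = −∇h = (+0.001273 east, +0.001000 north), which points northeast.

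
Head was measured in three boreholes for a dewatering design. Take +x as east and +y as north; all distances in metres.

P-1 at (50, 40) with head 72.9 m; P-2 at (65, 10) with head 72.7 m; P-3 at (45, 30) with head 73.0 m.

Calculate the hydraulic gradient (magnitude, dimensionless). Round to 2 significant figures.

0.017

Taking P-1 as reference: P-2−P-1 = (15, -30, -0.2); P-3−P-1 = (-5, -10, +0.1).
Solve a·Δx + b·Δy = Δh: det = 15·(-10) − (-5)·(-30) = -300.
∂h/∂x = [(-0.2)·(-10) − (+0.1)·(-30)] / -300 = -0.01667
∂h/∂y = [15·(+0.1) − (-5)·(-0.2)] / -300 = -0.001667
|∇h| = √(-0.01667² + -0.001667²) = 0.01675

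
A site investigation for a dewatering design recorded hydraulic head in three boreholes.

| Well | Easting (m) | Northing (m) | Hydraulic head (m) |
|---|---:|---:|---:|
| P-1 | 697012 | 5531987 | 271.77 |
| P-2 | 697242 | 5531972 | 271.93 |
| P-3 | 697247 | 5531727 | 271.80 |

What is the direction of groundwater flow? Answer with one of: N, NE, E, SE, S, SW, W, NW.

Taking P-1 as reference: P-2−P-1 = (230, -15, +0.16); P-3−P-1 = (235, -260, +0.03).
Determinant of the coordinate differences = 230·(-260) − 235·(-15) = -56275.
∂h/∂x = [(+0.16)·(-260) − (+0.03)·(-15)] / -56275 = +0.0007312
∂h/∂y = [230·(+0.03) − 235·(+0.16)] / -56275 = +0.0005455
Flow = −∇h = (-0.0007312 east, -0.0005455 north), which points southwest.

SW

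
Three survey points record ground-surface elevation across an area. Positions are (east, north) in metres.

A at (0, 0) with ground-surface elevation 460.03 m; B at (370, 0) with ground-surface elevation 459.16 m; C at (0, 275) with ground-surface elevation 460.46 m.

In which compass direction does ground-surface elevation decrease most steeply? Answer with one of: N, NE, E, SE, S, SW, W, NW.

SE

∂z/∂x = (459.16 − 460.03) / (370 − 0) = -0.002351
∂z/∂y = (460.46 − 460.03) / (275 − 0) = +0.001564
Steepest decrease is along −∇f = (+0.002351 E, -0.001564 N) → southeast.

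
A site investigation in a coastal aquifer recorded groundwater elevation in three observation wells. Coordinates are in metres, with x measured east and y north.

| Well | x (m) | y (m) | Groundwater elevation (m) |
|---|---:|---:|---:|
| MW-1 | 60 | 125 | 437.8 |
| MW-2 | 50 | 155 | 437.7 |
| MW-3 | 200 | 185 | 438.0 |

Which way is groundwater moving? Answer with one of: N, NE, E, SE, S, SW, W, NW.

NW

Taking MW-1 as reference: MW-2−MW-1 = (-10, 30, -0.1); MW-3−MW-1 = (140, 60, +0.2).
Determinant of the coordinate differences = (-10)·60 − 140·30 = -4800.
∂h/∂x = [(-0.1)·60 − (+0.2)·30] / -4800 = +0.002500
∂h/∂y = [(-10)·(+0.2) − 140·(-0.1)] / -4800 = -0.002500
Flow = −∇h = (-0.002500 east, +0.002500 north), which points northwest.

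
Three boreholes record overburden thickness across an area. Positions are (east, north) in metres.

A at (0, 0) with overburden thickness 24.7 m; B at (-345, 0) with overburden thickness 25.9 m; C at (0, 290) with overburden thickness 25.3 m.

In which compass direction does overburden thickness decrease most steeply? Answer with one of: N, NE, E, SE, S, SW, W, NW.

∂d/∂x = (25.9 − 24.7) / (-345 − 0) = -0.003478
∂d/∂y = (25.3 − 24.7) / (290 − 0) = +0.002069
Steepest decrease is along −∇f = (+0.003478 E, -0.002069 N) → southeast.

SE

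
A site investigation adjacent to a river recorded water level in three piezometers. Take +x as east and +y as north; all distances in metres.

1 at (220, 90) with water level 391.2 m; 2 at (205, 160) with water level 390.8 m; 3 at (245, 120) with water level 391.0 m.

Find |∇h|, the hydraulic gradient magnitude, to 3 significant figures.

0.00598

Differences from 1: to 2 (Δx, Δy, Δh) = (-15, 70, -0.4); to 3 = (25, 30, -0.2).
Determinant of the coordinate differences = (-15)·30 − 25·70 = -2200.
∂h/∂x = [(-0.4)·30 − (-0.2)·70] / -2200 = -0.0009091
∂h/∂y = [(-15)·(-0.2) − 25·(-0.4)] / -2200 = -0.005909
|∇h| = √(-0.0009091² + -0.005909²) = 0.005979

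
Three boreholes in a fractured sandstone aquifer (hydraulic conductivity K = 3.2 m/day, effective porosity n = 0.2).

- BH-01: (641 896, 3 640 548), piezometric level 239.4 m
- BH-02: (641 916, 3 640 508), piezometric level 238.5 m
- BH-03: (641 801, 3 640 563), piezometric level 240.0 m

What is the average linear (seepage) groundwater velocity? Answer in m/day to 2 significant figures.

Three-point gradient (reference BH-01): Δ to BH-02 = (20, -40, -0.9), Δ to BH-03 = (-95, 15, +0.6).
∂h/∂x = -0.003000, ∂h/∂y = +0.02100 (det = -3500).
|∇h| = √(-0.003000² + 0.02100²) = 0.02121
Seepage velocity v = K·i/n = 3.2 × 0.02121 / 0.2 = 0.3394 m/day.

0.34 m/day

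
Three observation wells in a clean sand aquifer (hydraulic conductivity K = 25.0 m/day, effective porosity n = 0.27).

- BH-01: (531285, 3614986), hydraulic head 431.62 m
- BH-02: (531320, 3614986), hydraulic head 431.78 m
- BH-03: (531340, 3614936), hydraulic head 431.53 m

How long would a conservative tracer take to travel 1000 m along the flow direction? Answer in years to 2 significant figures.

Three-point gradient (reference BH-01): Δ to BH-02 = (35, 0, +0.16), Δ to BH-03 = (55, -50, -0.09).
∂h/∂x = +0.004571, ∂h/∂y = +0.006829 (det = -1750).
|∇h| = √(0.004571² + 0.006829²) = 0.008218
Seepage velocity v = K·i/n = 25.0 × 0.008218 / 0.27 = 0.7609 m/day.
t = 1000 / 0.7609 = 1314 days = 3.6 years.

3.6 years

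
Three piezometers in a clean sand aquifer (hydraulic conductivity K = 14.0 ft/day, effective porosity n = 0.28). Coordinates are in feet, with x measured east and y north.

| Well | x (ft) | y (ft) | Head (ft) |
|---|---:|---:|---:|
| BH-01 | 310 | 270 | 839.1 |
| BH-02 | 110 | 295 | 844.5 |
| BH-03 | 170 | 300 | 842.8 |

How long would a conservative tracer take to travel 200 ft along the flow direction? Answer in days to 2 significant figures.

140 days

Taking BH-01 as reference: BH-02−BH-01 = (-200, 25, +5.4); BH-03−BH-01 = (-140, 30, +3.7).
Determinant of the coordinate differences = (-200)·30 − (-140)·25 = -2500.
∂h/∂x = [(+5.4)·30 − (+3.7)·25] / -2500 = -0.02780
∂h/∂y = [(-200)·(+3.7) − (-140)·(+5.4)] / -2500 = -0.006400
|∇h| = √(-0.02780² + -0.006400²) = 0.02853
Seepage velocity v = K·i/n = 14.0 × 0.02853 / 0.28 = 1.426 ft/day.
t = 200 / 1.426 = 140.3 days.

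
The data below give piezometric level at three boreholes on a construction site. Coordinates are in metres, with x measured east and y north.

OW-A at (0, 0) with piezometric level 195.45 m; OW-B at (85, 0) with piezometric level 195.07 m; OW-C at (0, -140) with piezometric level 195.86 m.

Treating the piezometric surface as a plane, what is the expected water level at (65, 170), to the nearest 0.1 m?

194.7 m

∂h/∂x = (195.07 − 195.45) / (85 − 0) = -0.004471
∂h/∂y = (195.86 − 195.45) / (-140 − 0) = -0.002929
h(65, 170) = 195.45 + (-0.004471)·(65) + (-0.002929)·(170) = 195.45 -0.291 -0.498 = 194.662 m.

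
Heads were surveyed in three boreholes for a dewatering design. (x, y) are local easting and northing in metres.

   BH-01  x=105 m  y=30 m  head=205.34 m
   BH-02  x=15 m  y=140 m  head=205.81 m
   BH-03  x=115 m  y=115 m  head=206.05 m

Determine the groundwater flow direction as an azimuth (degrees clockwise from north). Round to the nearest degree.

Differences from BH-01: to BH-02 (Δx, Δy, Δh) = (-90, 110, +0.47); to BH-03 = (10, 85, +0.71).
Solve a·Δx + b·Δy = Δh: det = (-90)·85 − 10·110 = -8750.
∂h/∂x = [(+0.47)·85 − (+0.71)·110] / -8750 = +0.004360
∂h/∂y = [(-90)·(+0.71) − 10·(+0.47)] / -8750 = +0.007840
Flow direction (−∇h) has components (-0.004360 E, -0.007840 N).
Azimuth = atan2(E, N) = atan2(-0.004360, -0.007840) = 209.1° ≈ 209°.

209°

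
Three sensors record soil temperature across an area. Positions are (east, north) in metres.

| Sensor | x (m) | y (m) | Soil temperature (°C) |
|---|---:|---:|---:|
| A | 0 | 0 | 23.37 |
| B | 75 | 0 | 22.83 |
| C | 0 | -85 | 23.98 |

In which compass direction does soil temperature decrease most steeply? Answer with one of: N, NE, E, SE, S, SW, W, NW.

NE

∂T/∂x = (22.83 − 23.37) / (75 − 0) = -0.007200
∂T/∂y = (23.98 − 23.37) / (-85 − 0) = -0.007176
Steepest decrease is along −∇f = (+0.007200 E, +0.007176 N) → northeast.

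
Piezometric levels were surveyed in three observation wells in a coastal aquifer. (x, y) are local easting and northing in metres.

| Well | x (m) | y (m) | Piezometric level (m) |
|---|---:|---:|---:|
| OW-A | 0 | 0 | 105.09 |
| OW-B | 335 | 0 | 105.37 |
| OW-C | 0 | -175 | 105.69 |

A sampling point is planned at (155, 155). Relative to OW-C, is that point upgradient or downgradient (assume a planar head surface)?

downgradient

∂h/∂x = (105.37 − 105.09) / (335 − 0) = +0.0008358
∂h/∂y = (105.69 − 105.09) / (-175 − 0) = -0.003429
Head at (155, 155) = 105.09 + (+0.0008358)·(155) + (-0.003429)·(155) = 104.69 m.
That is lower than the 105.69 m at OW-C, so the point is downgradient.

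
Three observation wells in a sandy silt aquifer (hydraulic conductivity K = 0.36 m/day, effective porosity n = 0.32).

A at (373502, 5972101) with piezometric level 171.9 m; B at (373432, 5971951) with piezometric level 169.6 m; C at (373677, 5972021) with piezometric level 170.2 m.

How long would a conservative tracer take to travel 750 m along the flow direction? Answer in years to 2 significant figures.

110 years

Differences from A: to B (Δx, Δy, Δh) = (-70, -150, -2.3); to C = (175, -80, -1.7).
Determinant of the coordinate differences = (-70)·(-80) − 175·(-150) = 31850.
∂h/∂x = [(-2.3)·(-80) − (-1.7)·(-150)] / 31850 = -0.002229
∂h/∂y = [(-70)·(-1.7) − 175·(-2.3)] / 31850 = +0.01637
|∇h| = √(-0.002229² + 0.01637²) = 0.01652
Seepage velocity v = K·i/n = 0.36 × 0.01652 / 0.32 = 0.01858 m/day.
t = 750 / 0.01858 = 4.037e+04 days = 111 years.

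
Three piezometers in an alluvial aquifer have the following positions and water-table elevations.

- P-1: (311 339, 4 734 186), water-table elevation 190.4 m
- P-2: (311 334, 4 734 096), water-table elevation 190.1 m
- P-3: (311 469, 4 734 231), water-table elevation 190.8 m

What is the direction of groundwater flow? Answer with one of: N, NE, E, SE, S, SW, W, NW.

SW

Differences from P-1: to P-2 (Δx, Δy, Δh) = (-5, -90, -0.3); to P-3 = (130, 45, +0.4).
Solve a·Δx + b·Δy = Δh: det = (-5)·45 − 130·(-90) = 11475.
∂h/∂x = [(-0.3)·45 − (+0.4)·(-90)] / 11475 = +0.001961
∂h/∂y = [(-5)·(+0.4) − 130·(-0.3)] / 11475 = +0.003224
Flow = −∇h = (-0.001961 east, -0.003224 north), which points southwest.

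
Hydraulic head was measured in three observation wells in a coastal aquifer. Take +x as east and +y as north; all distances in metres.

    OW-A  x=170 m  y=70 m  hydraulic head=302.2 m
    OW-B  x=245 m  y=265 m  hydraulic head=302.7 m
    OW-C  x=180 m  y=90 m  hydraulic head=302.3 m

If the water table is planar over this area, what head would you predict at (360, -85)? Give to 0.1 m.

Three-point gradient (reference OW-A): Δ to OW-B = (75, 195, +0.5), Δ to OW-C = (10, 20, +0.1).
∂h/∂x = +0.02111, ∂h/∂y = -0.005556 (det = -450).
h(360, -85) = 302.2 + (+0.02111)·(190) + (-0.005556)·(-155) = 302.2 +4.011 +0.861 = 307.072 m.

307.1 m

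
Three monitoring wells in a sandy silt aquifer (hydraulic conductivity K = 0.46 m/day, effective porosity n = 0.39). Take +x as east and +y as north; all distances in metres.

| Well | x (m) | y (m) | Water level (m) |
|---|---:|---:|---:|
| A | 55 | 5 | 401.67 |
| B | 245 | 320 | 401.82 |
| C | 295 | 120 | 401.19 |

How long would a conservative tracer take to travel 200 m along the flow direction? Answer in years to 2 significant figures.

120 years

Differences from A: to B (Δx, Δy, Δh) = (190, 315, +0.15); to C = (240, 115, -0.48).
Solve a·Δx + b·Δy = Δh: det = 190·115 − 240·315 = -53750.
∂h/∂x = [(+0.15)·115 − (-0.48)·315] / -53750 = -0.003134
∂h/∂y = [190·(-0.48) − 240·(+0.15)] / -53750 = +0.002367
|∇h| = √(-0.003134² + 0.002367²) = 0.003927
Seepage velocity v = K·i/n = 0.46 × 0.003927 / 0.39 = 0.004632 m/day.
t = 200 / 0.004632 = 4.318e+04 days = 118 years.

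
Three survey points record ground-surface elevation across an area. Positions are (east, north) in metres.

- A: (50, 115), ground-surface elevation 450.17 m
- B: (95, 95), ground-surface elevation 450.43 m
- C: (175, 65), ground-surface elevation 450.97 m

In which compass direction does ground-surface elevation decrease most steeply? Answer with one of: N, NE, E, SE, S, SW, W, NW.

SW

With z = a·x + b·y + c and A as origin, the differences give:
  45·a + (-20)·b = +0.26
  125·a + (-50)·b = +0.80
Eliminate b (×(-50) and ×(-20), subtract): 250·a = 3.000 → a = ∂z/∂x = +0.01200
Back-substitute: b = ∂z/∂y = +0.01400.
Steepest decrease is along −∇f = (-0.01200 E, -0.01400 N) → southwest.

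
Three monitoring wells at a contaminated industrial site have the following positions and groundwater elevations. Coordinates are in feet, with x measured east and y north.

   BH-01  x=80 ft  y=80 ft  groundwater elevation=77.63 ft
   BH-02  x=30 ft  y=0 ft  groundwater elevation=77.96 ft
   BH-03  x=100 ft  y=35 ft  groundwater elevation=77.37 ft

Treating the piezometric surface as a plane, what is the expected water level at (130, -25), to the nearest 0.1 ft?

With h = a·x + b·y + c and BH-01 as origin, the differences give:
  (-50)·a + (-80)·b = +0.33
  20·a + (-45)·b = -0.26
Eliminate b (×(-45) and ×(-80), subtract): 3850·a = -35.650 → a = ∂h/∂x = -0.009260
Back-substitute: b = ∂h/∂y = +0.001662.
h(130, -25) = 77.63 + (-0.009260)·(50) + (+0.001662)·(-105) = 77.63 -0.463 -0.175 = 76.992 ft.

77.0 ft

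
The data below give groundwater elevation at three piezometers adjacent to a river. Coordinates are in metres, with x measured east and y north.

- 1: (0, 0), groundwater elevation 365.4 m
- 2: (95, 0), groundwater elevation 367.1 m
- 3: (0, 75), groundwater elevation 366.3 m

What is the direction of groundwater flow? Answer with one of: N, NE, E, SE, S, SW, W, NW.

∂h/∂x = (367.1 − 365.4) / (95 − 0) = +0.01789
∂h/∂y = (366.3 − 365.4) / (75 − 0) = +0.01200
Flow = −∇h = (-0.01789 east, -0.01200 north), which points southwest.

SW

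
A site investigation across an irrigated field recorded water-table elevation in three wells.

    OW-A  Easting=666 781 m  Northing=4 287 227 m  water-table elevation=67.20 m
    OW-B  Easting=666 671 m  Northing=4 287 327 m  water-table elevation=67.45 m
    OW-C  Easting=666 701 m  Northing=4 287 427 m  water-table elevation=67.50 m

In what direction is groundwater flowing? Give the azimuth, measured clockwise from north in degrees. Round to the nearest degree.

Differences from OW-A: to OW-B (Δx, Δy, Δh) = (-110, 100, +0.25); to OW-C = (-80, 200, +0.30).
Solve a·Δx + b·Δy = Δh: det = (-110)·200 − (-80)·100 = -14000.
∂h/∂x = [(+0.25)·200 − (+0.30)·100] / -14000 = -0.001429
∂h/∂y = [(-110)·(+0.30) − (-80)·(+0.25)] / -14000 = +0.0009286
Flow direction (−∇h) has components (+0.001429 E, -0.0009286 N).
Azimuth = atan2(E, N) = atan2(+0.001429, -0.0009286) = 123.0° ≈ 123°.

123°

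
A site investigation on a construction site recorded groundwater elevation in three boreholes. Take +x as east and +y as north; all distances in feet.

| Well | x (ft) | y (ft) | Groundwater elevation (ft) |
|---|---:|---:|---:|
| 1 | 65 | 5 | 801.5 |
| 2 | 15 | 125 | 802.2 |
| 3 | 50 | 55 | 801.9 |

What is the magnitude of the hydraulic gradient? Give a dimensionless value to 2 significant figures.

Taking 1 as reference: 2−1 = (-50, 120, +0.7); 3−1 = (-15, 50, +0.4).
Determinant of the coordinate differences = (-50)·50 − (-15)·120 = -700.
∂h/∂x = [(+0.7)·50 − (+0.4)·120] / -700 = +0.01857
∂h/∂y = [(-50)·(+0.4) − (-15)·(+0.7)] / -700 = +0.01357
|∇h| = √(0.01857² + 0.01357²) = 0.023

0.023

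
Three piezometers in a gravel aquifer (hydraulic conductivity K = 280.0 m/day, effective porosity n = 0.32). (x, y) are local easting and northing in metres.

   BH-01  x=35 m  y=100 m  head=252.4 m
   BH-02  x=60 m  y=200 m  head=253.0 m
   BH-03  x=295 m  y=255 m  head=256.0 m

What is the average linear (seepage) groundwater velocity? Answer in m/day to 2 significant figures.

11 m/day

Taking BH-01 as reference: BH-02−BH-01 = (25, 100, +0.6); BH-03−BH-01 = (260, 155, +3.6).
Solve a·Δx + b·Δy = Δh: det = 25·155 − 260·100 = -22125.
∂h/∂x = [(+0.6)·155 − (+3.6)·100] / -22125 = +0.01207
∂h/∂y = [25·(+3.6) − 260·(+0.6)] / -22125 = +0.002983
|∇h| = √(0.01207² + 0.002983²) = 0.01243
Seepage velocity v = K·i/n = 280.0 × 0.01243 / 0.32 = 10.88 m/day.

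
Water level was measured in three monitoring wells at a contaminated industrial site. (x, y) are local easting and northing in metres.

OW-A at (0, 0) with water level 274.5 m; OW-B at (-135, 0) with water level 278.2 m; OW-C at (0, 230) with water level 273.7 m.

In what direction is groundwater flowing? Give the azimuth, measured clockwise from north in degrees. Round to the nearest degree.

∂h/∂x = (278.2 − 274.5) / (-135 − 0) = -0.02741
∂h/∂y = (273.7 − 274.5) / (230 − 0) = -0.003478
Flow direction (−∇h) has components (+0.02741 E, +0.003478 N).
Azimuth = atan2(E, N) = atan2(+0.02741, +0.003478) = 82.8° ≈ 083°.

083°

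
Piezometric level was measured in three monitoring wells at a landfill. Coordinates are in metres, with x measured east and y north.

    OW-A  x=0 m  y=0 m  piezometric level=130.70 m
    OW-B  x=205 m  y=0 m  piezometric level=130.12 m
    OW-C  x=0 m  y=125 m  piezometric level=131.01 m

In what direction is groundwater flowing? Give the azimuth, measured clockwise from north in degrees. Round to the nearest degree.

131°

∂h/∂x = (130.12 − 130.70) / (205 − 0) = -0.002829
∂h/∂y = (131.01 − 130.70) / (125 − 0) = +0.002480
Flow direction (−∇h) has components (+0.002829 E, -0.002480 N).
Azimuth = atan2(E, N) = atan2(+0.002829, -0.002480) = 131.2° ≈ 131°.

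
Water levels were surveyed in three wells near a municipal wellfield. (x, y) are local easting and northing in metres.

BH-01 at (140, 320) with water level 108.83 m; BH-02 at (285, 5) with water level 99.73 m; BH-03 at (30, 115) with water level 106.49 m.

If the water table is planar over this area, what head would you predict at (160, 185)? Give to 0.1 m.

105.7 m

Taking BH-01 as reference: BH-02−BH-01 = (145, -315, -9.10); BH-03−BH-01 = (-110, -205, -2.34).
Determinant of the coordinate differences = 145·(-205) − (-110)·(-315) = -64375.
∂h/∂x = [(-9.10)·(-205) − (-2.34)·(-315)] / -64375 = -0.01753
∂h/∂y = [145·(-2.34) − (-110)·(-9.10)] / -64375 = +0.02082
h(160, 185) = 108.83 + (-0.01753)·(20) + (+0.02082)·(-135) = 108.83 -0.351 -2.811 = 105.669 m.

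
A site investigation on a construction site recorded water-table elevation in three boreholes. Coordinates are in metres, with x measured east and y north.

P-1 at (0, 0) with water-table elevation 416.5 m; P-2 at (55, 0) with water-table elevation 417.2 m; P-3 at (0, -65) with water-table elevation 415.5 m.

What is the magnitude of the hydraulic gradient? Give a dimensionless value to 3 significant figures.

∂h/∂x = (417.2 − 416.5) / (55 − 0) = +0.01273
∂h/∂y = (415.5 − 416.5) / (-65 − 0) = +0.01538
|∇h| = √(0.01273² + 0.01538²) = 0.01996

0.0200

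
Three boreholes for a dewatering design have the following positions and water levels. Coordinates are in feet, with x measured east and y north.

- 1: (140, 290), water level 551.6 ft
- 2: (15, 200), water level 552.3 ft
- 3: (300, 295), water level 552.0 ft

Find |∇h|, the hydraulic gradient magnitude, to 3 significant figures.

With h = a·x + b·y + c and 1 as origin, the differences give:
  (-125)·a + (-90)·b = +0.7
  160·a + 5·b = +0.4
Eliminate b (×5 and ×(-90), subtract): 13775·a = 39.50 → a = ∂h/∂x = +0.002868
Back-substitute: b = ∂h/∂y = -0.01176.
|∇h| = √(0.002868² + -0.01176²) = 0.0121

0.0121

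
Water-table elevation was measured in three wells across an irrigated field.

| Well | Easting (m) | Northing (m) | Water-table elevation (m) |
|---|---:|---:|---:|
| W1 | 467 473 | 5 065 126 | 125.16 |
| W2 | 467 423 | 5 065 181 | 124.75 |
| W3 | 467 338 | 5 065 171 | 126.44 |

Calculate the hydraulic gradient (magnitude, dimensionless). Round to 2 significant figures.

Taking W1 as reference: W2−W1 = (-50, 55, -0.41); W3−W1 = (-135, 45, +1.28).
Determinant of the coordinate differences = (-50)·45 − (-135)·55 = 5175.
∂h/∂x = [(-0.41)·45 − (+1.28)·55] / 5175 = -0.01717
∂h/∂y = [(-50)·(+1.28) − (-135)·(-0.41)] / 5175 = -0.02306
|∇h| = √(-0.01717² + -0.02306²) = 0.02875

0.029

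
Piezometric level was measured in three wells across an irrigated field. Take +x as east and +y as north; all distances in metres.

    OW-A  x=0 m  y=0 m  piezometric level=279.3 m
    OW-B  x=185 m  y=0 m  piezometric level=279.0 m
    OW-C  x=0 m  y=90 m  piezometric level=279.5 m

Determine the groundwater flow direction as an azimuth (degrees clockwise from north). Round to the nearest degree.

∂h/∂x = (279.0 − 279.3) / (185 − 0) = -0.001622
∂h/∂y = (279.5 − 279.3) / (90 − 0) = +0.002222
Flow direction (−∇h) has components (+0.001622 E, -0.002222 N).
Azimuth = atan2(E, N) = atan2(+0.001622, -0.002222) = 143.9° ≈ 144°.

144°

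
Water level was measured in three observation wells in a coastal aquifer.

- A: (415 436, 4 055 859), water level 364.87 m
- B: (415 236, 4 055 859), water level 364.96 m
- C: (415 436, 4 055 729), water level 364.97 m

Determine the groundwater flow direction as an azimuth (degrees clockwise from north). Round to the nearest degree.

030°

∂h/∂x = (364.96 − 364.87) / (415236 − 415436) = -0.0004500
∂h/∂y = (364.97 − 364.87) / (4055729 − 4055859) = -0.0007692
Flow direction (−∇h) has components (+0.0004500 E, +0.0007692 N).
Azimuth = atan2(E, N) = atan2(+0.0004500, +0.0007692) = 30.3° ≈ 030°.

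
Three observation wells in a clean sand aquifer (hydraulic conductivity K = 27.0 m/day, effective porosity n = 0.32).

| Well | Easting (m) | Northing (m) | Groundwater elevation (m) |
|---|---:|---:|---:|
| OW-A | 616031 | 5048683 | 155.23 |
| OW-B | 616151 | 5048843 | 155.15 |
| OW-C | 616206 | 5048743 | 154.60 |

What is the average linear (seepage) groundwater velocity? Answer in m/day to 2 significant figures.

0.46 m/day

With h = a·x + b·y + c and OW-A as origin, the differences give:
  120·a + 160·b = -0.08
  175·a + 60·b = -0.63
Eliminate b (×60 and ×160, subtract): -20800·a = 96.000 → a = ∂h/∂x = -0.004615
Back-substitute: b = ∂h/∂y = +0.002962.
|∇h| = √(-0.004615² + 0.002962²) = 0.005484
Seepage velocity v = K·i/n = 27.0 × 0.005484 / 0.32 = 0.4627 m/day.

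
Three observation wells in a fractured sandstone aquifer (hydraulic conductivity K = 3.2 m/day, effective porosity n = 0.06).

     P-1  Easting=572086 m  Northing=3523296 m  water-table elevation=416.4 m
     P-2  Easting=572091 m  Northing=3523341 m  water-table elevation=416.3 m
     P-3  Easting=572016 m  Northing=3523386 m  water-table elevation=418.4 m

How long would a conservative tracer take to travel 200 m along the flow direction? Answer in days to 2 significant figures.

140 days

Taking P-1 as reference: P-2−P-1 = (5, 45, -0.1); P-3−P-1 = (-70, 90, +2.0).
Solve a·Δx + b·Δy = Δh: det = 5·90 − (-70)·45 = 3600.
∂h/∂x = [(-0.1)·90 − (+2.0)·45] / 3600 = -0.02750
∂h/∂y = [5·(+2.0) − (-70)·(-0.1)] / 3600 = +0.0008333
|∇h| = √(-0.02750² + 0.0008333²) = 0.02751
Seepage velocity v = K·i/n = 3.2 × 0.02751 / 0.06 = 1.467 m/day.
t = 200 / 1.467 = 136.3 days.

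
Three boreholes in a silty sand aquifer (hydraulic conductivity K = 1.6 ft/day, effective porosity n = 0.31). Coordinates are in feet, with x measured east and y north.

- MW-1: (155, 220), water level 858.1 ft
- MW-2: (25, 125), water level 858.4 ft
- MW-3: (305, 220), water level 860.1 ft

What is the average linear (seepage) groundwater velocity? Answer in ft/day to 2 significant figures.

Taking MW-1 as reference: MW-2−MW-1 = (-130, -95, +0.3); MW-3−MW-1 = (150, 0, +2.0).
Determinant of the coordinate differences = (-130)·0 − 150·(-95) = 14250.
∂h/∂x = [(+0.3)·0 − (+2.0)·(-95)] / 14250 = +0.01333
∂h/∂y = [(-130)·(+2.0) − 150·(+0.3)] / 14250 = -0.02140
|∇h| = √(0.01333² + -0.02140²) = 0.02521
Seepage velocity v = K·i/n = 1.6 × 0.02521 / 0.31 = 0.1301 ft/day.

0.13 ft/day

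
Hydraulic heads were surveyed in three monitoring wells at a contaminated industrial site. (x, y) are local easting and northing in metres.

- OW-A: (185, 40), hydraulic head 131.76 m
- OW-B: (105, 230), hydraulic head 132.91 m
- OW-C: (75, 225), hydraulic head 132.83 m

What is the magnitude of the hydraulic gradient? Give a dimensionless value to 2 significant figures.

0.0069

With h = a·x + b·y + c and OW-A as origin, the differences give:
  (-80)·a + 190·b = +1.15
  (-110)·a + 185·b = +1.07
Eliminate b (×185 and ×190, subtract): 6100·a = 9.450 → a = ∂h/∂x = +0.001549
Back-substitute: b = ∂h/∂y = +0.006705.
|∇h| = √(0.001549² + 0.006705²) = 0.006882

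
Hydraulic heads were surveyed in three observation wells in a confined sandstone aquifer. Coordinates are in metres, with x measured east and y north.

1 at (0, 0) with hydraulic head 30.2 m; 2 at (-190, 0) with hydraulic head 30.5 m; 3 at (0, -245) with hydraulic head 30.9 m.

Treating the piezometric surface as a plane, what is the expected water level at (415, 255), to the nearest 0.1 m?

∂h/∂x = (30.5 − 30.2) / (-190 − 0) = -0.001579
∂h/∂y = (30.9 − 30.2) / (-245 − 0) = -0.002857
h(415, 255) = 30.2 + (-0.001579)·(415) + (-0.002857)·(255) = 30.2 -0.655 -0.729 = 28.816 m.

28.8 m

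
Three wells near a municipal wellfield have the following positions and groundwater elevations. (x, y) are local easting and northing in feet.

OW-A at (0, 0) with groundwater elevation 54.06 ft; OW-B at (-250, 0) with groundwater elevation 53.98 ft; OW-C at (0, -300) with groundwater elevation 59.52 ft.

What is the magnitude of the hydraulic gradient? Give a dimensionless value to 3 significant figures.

0.0182

∂h/∂x = (53.98 − 54.06) / (-250 − 0) = +0.0003200
∂h/∂y = (59.52 − 54.06) / (-300 − 0) = -0.01820
|∇h| = √(0.0003200² + -0.01820²) = 0.0182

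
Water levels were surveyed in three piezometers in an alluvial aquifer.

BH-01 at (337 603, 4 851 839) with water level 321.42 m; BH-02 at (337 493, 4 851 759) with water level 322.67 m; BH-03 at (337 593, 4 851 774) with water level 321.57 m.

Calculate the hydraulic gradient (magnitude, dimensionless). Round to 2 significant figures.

Differences from BH-01: to BH-02 (Δx, Δy, Δh) = (-110, -80, +1.25); to BH-03 = (-10, -65, +0.15).
Determinant of the coordinate differences = (-110)·(-65) − (-10)·(-80) = 6350.
∂h/∂x = [(+1.25)·(-65) − (+0.15)·(-80)] / 6350 = -0.01091
∂h/∂y = [(-110)·(+0.15) − (-10)·(+1.25)] / 6350 = -0.0006299
|∇h| = √(-0.01091² + -0.0006299²) = 0.01093

0.011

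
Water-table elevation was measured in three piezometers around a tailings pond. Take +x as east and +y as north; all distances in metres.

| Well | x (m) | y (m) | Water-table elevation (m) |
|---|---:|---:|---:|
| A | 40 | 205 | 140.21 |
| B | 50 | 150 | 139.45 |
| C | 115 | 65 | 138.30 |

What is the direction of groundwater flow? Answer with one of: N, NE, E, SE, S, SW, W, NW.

Taking A as reference: B−A = (10, -55, -0.76); C−A = (75, -140, -1.91).
Solve a·Δx + b·Δy = Δh: det = 10·(-140) − 75·(-55) = 2725.
∂h/∂x = [(-0.76)·(-140) − (-1.91)·(-55)] / 2725 = +0.0004954
∂h/∂y = [10·(-1.91) − 75·(-0.76)] / 2725 = +0.01391
Flow = −∇h = (-0.0004954 east, -0.01391 north), which points south.

S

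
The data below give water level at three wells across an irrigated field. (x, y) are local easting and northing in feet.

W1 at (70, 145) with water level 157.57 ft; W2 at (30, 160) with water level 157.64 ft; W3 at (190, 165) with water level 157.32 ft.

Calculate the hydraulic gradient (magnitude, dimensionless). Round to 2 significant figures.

0.0021

Taking W1 as reference: W2−W1 = (-40, 15, +0.07); W3−W1 = (120, 20, -0.25).
Determinant of the coordinate differences = (-40)·20 − 120·15 = -2600.
∂h/∂x = [(+0.07)·20 − (-0.25)·15] / -2600 = -0.001981
∂h/∂y = [(-40)·(-0.25) − 120·(+0.07)] / -2600 = -0.0006154
|∇h| = √(-0.001981² + -0.0006154²) = 0.002074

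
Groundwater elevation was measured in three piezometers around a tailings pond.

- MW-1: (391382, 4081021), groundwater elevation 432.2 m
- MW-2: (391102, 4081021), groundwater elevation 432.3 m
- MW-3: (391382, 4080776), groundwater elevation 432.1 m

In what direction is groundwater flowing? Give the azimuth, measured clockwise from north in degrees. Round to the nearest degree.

139°

∂h/∂x = (432.3 − 432.2) / (391102 − 391382) = -0.0003571
∂h/∂y = (432.1 − 432.2) / (4080776 − 4081021) = +0.0004082
Flow direction (−∇h) has components (+0.0003571 E, -0.0004082 N).
Azimuth = atan2(E, N) = atan2(+0.0003571, -0.0004082) = 138.8° ≈ 139°.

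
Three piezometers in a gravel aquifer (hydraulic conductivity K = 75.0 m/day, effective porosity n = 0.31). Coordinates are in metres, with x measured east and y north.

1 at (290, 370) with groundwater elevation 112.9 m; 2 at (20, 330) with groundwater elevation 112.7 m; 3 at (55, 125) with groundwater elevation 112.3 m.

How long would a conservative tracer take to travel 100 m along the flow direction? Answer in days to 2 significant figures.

With h = a·x + b·y + c and 1 as origin, the differences give:
  (-270)·a + (-40)·b = -0.2
  (-235)·a + (-245)·b = -0.6
Eliminate b (×(-245) and ×(-40), subtract): 56750·a = 25.00 → a = ∂h/∂x = +0.0004405
Back-substitute: b = ∂h/∂y = +0.002026.
|∇h| = √(0.0004405² + 0.002026²) = 0.002073
Seepage velocity v = K·i/n = 75.0 × 0.002073 / 0.31 = 0.5015 m/day.
t = 100 / 0.5015 = 199.4 days.

200 days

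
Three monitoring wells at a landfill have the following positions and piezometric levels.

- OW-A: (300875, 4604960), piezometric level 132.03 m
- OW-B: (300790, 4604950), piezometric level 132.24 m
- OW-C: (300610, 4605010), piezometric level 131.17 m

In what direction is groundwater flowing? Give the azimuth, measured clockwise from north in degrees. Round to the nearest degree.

Three-point gradient (reference OW-A): Δ to OW-B = (-85, -10, +0.21), Δ to OW-C = (-265, 50, -0.86).
∂h/∂x = -0.0002754, ∂h/∂y = -0.01866 (det = -6900).
Flow direction (−∇h) has components (+0.0002754 E, +0.01866 N).
Azimuth = atan2(E, N) = atan2(+0.0002754, +0.01866) = 0.8° ≈ 001°.

001°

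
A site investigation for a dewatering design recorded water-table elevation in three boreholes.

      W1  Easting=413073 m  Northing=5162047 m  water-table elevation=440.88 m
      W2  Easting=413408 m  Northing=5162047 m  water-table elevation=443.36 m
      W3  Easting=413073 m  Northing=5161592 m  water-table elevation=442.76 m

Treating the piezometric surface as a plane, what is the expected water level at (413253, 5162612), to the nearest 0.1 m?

439.9 m

∂h/∂x = (443.36 − 440.88) / (413408 − 413073) = +0.007403
∂h/∂y = (442.76 − 440.88) / (5161592 − 5162047) = -0.004132
h(413253, 5162612) = 440.88 + (+0.007403)·(180) + (-0.004132)·(565) = 440.88 +1.333 -2.335 = 439.878 m.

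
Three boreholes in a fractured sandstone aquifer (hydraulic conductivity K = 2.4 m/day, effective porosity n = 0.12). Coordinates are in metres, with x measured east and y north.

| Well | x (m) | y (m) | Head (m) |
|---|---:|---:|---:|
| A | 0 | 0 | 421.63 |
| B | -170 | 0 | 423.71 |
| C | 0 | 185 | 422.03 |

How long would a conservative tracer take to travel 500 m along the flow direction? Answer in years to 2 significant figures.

∂h/∂x = (423.71 − 421.63) / (-170 − 0) = -0.01224
∂h/∂y = (422.03 − 421.63) / (185 − 0) = +0.002162
|∇h| = √(-0.01224² + 0.002162²) = 0.01243
Seepage velocity v = K·i/n = 2.4 × 0.01243 / 0.12 = 0.2486 m/day.
t = 500 / 0.2486 = 2011 days = 5.51 years.

5.5 years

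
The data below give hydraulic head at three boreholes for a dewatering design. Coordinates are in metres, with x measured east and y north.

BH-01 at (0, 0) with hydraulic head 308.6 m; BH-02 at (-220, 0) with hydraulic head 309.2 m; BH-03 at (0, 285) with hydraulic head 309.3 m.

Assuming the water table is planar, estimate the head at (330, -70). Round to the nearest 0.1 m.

∂h/∂x = (309.2 − 308.6) / (-220 − 0) = -0.002727
∂h/∂y = (309.3 − 308.6) / (285 − 0) = +0.002456
h(330, -70) = 308.6 + (-0.002727)·(330) + (+0.002456)·(-70) = 308.6 -0.900 -0.172 = 307.528 m.

307.5 m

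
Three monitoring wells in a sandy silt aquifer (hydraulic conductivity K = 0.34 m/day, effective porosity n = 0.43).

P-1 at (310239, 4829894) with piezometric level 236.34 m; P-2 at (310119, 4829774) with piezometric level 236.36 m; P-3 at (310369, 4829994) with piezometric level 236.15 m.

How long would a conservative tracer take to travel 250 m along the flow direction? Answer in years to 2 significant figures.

Taking P-1 as reference: P-2−P-1 = (-120, -120, +0.02); P-3−P-1 = (130, 100, -0.19).
Solve a·Δx + b·Δy = Δh: det = (-120)·100 − 130·(-120) = 3600.
∂h/∂x = [(+0.02)·100 − (-0.19)·(-120)] / 3600 = -0.005778
∂h/∂y = [(-120)·(-0.19) − 130·(+0.02)] / 3600 = +0.005611
|∇h| = √(-0.005778² + 0.005611²) = 0.008054
Seepage velocity v = K·i/n = 0.34 × 0.008054 / 0.43 = 0.006368 m/day.
t = 250 / 0.006368 = 3.926e+04 days = 107 years.

110 years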